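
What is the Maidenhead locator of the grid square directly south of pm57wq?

PM57wp

Latitude subsquare q = 16; −1 → 15 = p.
The longitude characters are unchanged.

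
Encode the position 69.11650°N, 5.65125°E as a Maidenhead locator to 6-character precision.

JP29tc

Shift to the Maidenhead origin (180°W, 90°S): lon 185.6513, lat 159.1165.
Field: 185.6513/20 → 9 → J, 159.1165/10 → 15 → P; chars JP.
Square: 5.6513/2 → 2, 9.1165/1 → 9; chars 29.
Subsquare: 1.6513/0.0833333 → 19 → t, 0.1165/0.0416667 → 2 → c; chars tc.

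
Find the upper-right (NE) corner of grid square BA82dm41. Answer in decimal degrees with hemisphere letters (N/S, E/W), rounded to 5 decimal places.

87.49167° S, 143.70833° W

Field B=1, A=0: +1·20° lon, +0·10° lat → SW at lon -160°, lat -90°.
Square 8, 2: +8·2° lon, +2·1° lat → SW at lon -144°, lat -88°.
Subsquare d=3, m=12: +3·0.0833333° lon, +12·0.0416667° lat → SW at lon -143.75°, lat -87.5°.
Extended square 4, 1: +4·0.00833333° lon, +1·0.00416667° lat → SW at lon -143.717°, lat -87.4958°.
Cell spans 0.00833333° lon × 0.00416667° lat. NE corner is SW corner plus one full cell.
latitude 87.49167° S, longitude 143.70833° W.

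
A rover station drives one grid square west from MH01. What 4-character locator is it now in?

LH91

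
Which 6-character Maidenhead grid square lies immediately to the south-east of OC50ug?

OC50vf

Longitude subsquare u = 20; +1 → 21 = v.
Latitude subsquare g = 6; −1 → 5 = f.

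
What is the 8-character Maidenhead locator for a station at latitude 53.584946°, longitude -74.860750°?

Shift to the Maidenhead origin (180°W, 90°S): lon 105.13925, lat 143.58495.
Field: lon ⌊105.13925/20⌋ = 5 → F; lat ⌊143.58495/10⌋ = 14 → O.
Square: lon ⌊5.13925/2⌋ = 2; lat ⌊3.58495/1⌋ = 3.
Subsquare: lon ⌊1.13925/0.0833333⌋ = 13 → n; lat ⌊0.58495/0.0416667⌋ = 14 → o.
Extended square: lon ⌊0.05592/0.00833333⌋ = 6; lat ⌊0.00161/0.00416667⌋ = 0.

FO23no60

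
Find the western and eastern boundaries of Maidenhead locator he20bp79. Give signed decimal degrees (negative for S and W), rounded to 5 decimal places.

Field H=7, E=4: +7·20° lon, +4·10° lat → SW at lon -40°, lat -50°.
Square 2, 0: +2·2° lon, +0·1° lat → SW at lon -36°, lat -50°.
Subsquare b=1, p=15: +1·0.0833333° lon, +15·0.0416667° lat → SW at lon -35.9167°, lat -49.375°.
Extended square 7, 9: +7·0.00833333° lon, +9·0.00416667° lat → SW at lon -35.8583°, lat -49.3375°.
Cell spans 0.00833333° lon × 0.00416667° lat.
west -35.85833, east -35.85000.

-35.85833, -35.85000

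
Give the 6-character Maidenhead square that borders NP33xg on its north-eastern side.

NP43ah

Longitude subsquare x = 23; +1 → 24, wraps to 0 = a, carry into square.
Longitude square 3; +1 → 4.
Latitude subsquare g = 6; +1 → 7 = h.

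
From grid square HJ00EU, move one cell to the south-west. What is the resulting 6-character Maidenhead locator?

HJ00dt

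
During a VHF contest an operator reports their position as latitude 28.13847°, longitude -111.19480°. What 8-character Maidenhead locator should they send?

Shift to the Maidenhead origin (180°W, 90°S): lon 68.80520, lat 118.13847.
Field: lon ⌊68.80520/20⌋ = 3 → D; lat ⌊118.13847/10⌋ = 11 → L.
Square: lon ⌊8.80520/2⌋ = 4; lat ⌊8.13847/1⌋ = 8.
Subsquare: lon ⌊0.80520/0.0833333⌋ = 9 → j; lat ⌊0.13847/0.0416667⌋ = 3 → d.
Extended square: lon ⌊0.05520/0.00833333⌋ = 6; lat ⌊0.01347/0.00416667⌋ = 3.

DL48jd63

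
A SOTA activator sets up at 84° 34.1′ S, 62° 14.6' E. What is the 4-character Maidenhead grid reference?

MA15

Offset from 180°W / 90°S: lon 242.24°, lat 5.43°.
Field (20°×10°, letters A–R): lon ⌊242.24/20⌋ = 12 → M; lat ⌊5.43/10⌋ = 0 → A.
Square (2°×1°, digits 0–9): lon ⌊2.24/2⌋ = 1; lat ⌊5.43/1⌋ = 5.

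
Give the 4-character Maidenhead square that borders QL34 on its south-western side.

Longitude square 3; −1 → 2.
Latitude square 4; −1 → 3.

QL23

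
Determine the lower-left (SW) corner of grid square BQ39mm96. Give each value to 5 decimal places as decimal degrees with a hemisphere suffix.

Field B=1, Q=16: +1·20° lon, +16·10° lat → SW at lon -160°, lat 70°.
Square 3, 9: +3·2° lon, +9·1° lat → SW at lon -154°, lat 79°.
Subsquare m=12, m=12: +12·0.0833333° lon, +12·0.0416667° lat → SW at lon -153°, lat 79.5°.
Extended square 9, 6: +9·0.00833333° lon, +6·0.00416667° lat → SW at lon -152.925°, lat 79.525°.
latitude 79.52500° N, longitude 152.92500° W.

79.52500° N, 152.92500° W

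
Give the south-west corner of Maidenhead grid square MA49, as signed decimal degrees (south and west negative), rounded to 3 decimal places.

Field M=12, A=0: +12·20° lon, +0·10° lat → SW at lon 60°, lat -90°.
Square 4, 9: +4·2° lon, +9·1° lat → SW at lon 68°, lat -81°.
latitude -81.000, longitude 68.000.

-81.000, 68.000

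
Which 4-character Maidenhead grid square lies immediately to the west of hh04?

GH94

Longitude square 0; −1 → -1, wraps to 9, carry into field.
Longitude field H = 7; −1 → 6 = G.
The latitude characters are unchanged.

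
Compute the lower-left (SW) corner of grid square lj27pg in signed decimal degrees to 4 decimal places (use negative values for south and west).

7.2500, 45.2500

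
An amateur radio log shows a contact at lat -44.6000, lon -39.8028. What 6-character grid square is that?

Offset from 180°W / 90°S: lon 140.1972°, lat 45.4000°.
Field: 140.1972/20 → 7 → H, 45.4000/10 → 4 → E; chars HE.
Square: 0.1972/2 → 0, 5.4000/1 → 5; chars 05.
Subsquare: 0.1972/0.0833333 → 2 → c, 0.4000/0.0416667 → 9 → j; chars cj.

HE05cj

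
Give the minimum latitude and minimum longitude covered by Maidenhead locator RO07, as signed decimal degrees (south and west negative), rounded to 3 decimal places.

Field R=17, O=14: +17·20° lon, +14·10° lat → SW at lon 160°, lat 50°.
Square 0, 7: +0·2° lon, +7·1° lat → SW at lon 160°, lat 57°.
latitude 57.000, longitude 160.000.

57.000, 160.000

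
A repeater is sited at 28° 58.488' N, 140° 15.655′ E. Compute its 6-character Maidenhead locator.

QL08dx

Add 180° to longitude and 90° to latitude: 320.2609, 118.9748.
Field: lon ⌊320.2609/20⌋ = 16 → Q; lat ⌊118.9748/10⌋ = 11 → L.
Square: lon ⌊0.2609/2⌋ = 0; lat ⌊8.9748/1⌋ = 8.
Subsquare: lon ⌊0.2609/0.0833333⌋ = 3 → d; lat ⌊0.9748/0.0416667⌋ = 23 → x.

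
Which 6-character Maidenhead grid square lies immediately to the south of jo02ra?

JO01rx

Latitude subsquare a = 0; −1 → -1, wraps to 23 = x, carry into square.
Latitude square 2; −1 → 1.
The longitude characters are unchanged.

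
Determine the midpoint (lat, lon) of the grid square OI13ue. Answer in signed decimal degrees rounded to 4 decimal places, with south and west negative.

-6.8125, 103.7083

Field O=14, I=8: +14·20° lon, +8·10° lat → SW at lon 100°, lat -10°.
Square 1, 3: +1·2° lon, +3·1° lat → SW at lon 102°, lat -7°.
Subsquare u=20, e=4: +20·0.0833333° lon, +4·0.0416667° lat → SW at lon 103.667°, lat -6.83333°.
Cell spans 0.0833333° lon × 0.0416667° lat. Centre is SW corner plus half of each.
latitude -6.8125, longitude 103.7083.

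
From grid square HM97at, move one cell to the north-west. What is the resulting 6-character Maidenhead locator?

HM87xu

Longitude subsquare a = 0; −1 → -1, wraps to 23 = x, carry into square.
Longitude square 9; −1 → 8.
Latitude subsquare t = 19; +1 → 20 = u.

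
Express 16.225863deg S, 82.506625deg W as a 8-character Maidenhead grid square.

EH83rs95

Add 180° to longitude and 90° to latitude: 97.49338, 73.77414.
Field (20°×10°, letters A–R): lon ⌊97.49338/20⌋ = 4 → E; lat ⌊73.77414/10⌋ = 7 → H.
Square (2°×1°, digits 0–9): lon ⌊17.49338/2⌋ = 8; lat ⌊3.77414/1⌋ = 3.
Subsquare (5′×2.5′, letters a–x): lon ⌊1.49338/0.0833333⌋ = 17 → r; lat ⌊0.77414/0.0416667⌋ = 18 → s.
Extended square (30″×15″, digits 0–9): lon ⌊0.07671/0.00833333⌋ = 9; lat ⌊0.02414/0.00416667⌋ = 5.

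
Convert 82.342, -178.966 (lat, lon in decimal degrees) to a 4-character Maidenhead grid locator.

Offset from 180°W / 90°S: lon 1.03°, lat 172.34°.
Field (20°×10°, letters A–R): 1.03/20 → 0 → A, 172.34/10 → 17 → R; chars AR.
Square (2°×1°, digits 0–9): 1.03/2 → 0, 2.34/1 → 2; chars 02.

AR02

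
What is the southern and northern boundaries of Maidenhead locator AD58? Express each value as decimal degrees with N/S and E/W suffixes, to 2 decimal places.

52.00° S, 51.00° S

Field A=0, D=3: +0·20° lon, +3·10° lat → SW at lon -180°, lat -60°.
Square 5, 8: +5·2° lon, +8·1° lat → SW at lon -170°, lat -52°.
Cell spans 2° lon × 1° lat.
south 52.00° S, north 51.00° S.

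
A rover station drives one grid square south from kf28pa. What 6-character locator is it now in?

Latitude subsquare a = 0; −1 → -1, wraps to 23 = x, carry into square.
Latitude square 8; −1 → 7.
The longitude characters are unchanged.

KF27px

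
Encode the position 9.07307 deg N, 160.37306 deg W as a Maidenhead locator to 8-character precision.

AJ99tb57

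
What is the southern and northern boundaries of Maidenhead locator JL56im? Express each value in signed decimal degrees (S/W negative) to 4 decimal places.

26.5000, 26.5417

Field J=9, L=11: +9·20° lon, +11·10° lat → SW at lon 0°, lat 20°.
Square 5, 6: +5·2° lon, +6·1° lat → SW at lon 10°, lat 26°.
Subsquare i=8, m=12: +8·0.0833333° lon, +12·0.0416667° lat → SW at lon 10.6667°, lat 26.5°.
Cell spans 0.0833333° lon × 0.0416667° lat.
south 26.5000, north 26.5417.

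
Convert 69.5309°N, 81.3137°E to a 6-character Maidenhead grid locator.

Add 180° to longitude and 90° to latitude: 261.3137, 159.5309.
Field (20°×10°, letters A–R): lon ⌊261.3137/20⌋ = 13 → N; lat ⌊159.5309/10⌋ = 15 → P.
Square (2°×1°, digits 0–9): lon ⌊1.3137/2⌋ = 0; lat ⌊9.5309/1⌋ = 9.
Subsquare (5′×2.5′, letters a–x): lon ⌊1.3137/0.0833333⌋ = 15 → p; lat ⌊0.5309/0.0416667⌋ = 12 → m.

NP09pm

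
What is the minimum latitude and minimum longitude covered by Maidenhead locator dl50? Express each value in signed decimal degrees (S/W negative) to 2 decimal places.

20.00, -110.00

Field D=3, L=11: +3·20° lon, +11·10° lat → SW at lon -120°, lat 20°.
Square 5, 0: +5·2° lon, +0·1° lat → SW at lon -110°, lat 20°.
latitude 20.00, longitude -110.00.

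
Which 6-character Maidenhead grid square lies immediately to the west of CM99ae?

CM89xe

Longitude subsquare a = 0; −1 → -1, wraps to 23 = x, carry into square.
Longitude square 9; −1 → 8.
The latitude characters are unchanged.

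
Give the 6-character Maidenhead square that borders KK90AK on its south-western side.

KK80xj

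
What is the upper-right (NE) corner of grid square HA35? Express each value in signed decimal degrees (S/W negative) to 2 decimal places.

-84.00, -32.00

Field H=7, A=0: +7·20° lon, +0·10° lat → SW at lon -40°, lat -90°.
Square 3, 5: +3·2° lon, +5·1° lat → SW at lon -34°, lat -85°.
Cell spans 2° lon × 1° lat. NE corner is SW corner plus one full cell.
latitude -84.00, longitude -32.00.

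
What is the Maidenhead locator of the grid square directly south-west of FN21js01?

FN21is90

Longitude extended square 0; −1 → -1, wraps to 9, carry into subsquare.
Longitude subsquare j = 9; −1 → 8 = i.
Latitude extended square 1; −1 → 0.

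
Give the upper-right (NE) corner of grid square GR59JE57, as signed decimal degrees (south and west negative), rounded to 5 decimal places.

89.20000, -49.20000

Field G=6, R=17: +6·20° lon, +17·10° lat → SW at lon -60°, lat 80°.
Square 5, 9: +5·2° lon, +9·1° lat → SW at lon -50°, lat 89°.
Subsquare j=9, e=4: +9·0.0833333° lon, +4·0.0416667° lat → SW at lon -49.25°, lat 89.1667°.
Extended square 5, 7: +5·0.00833333° lon, +7·0.00416667° lat → SW at lon -49.2083°, lat 89.1958°.
Cell spans 0.00833333° lon × 0.00416667° lat. NE corner is SW corner plus one full cell.
latitude 89.20000, longitude -49.20000.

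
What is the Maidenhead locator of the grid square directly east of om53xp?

Longitude subsquare x = 23; +1 → 24, wraps to 0 = a, carry into square.
Longitude square 5; +1 → 6.
The latitude characters are unchanged.

OM63ap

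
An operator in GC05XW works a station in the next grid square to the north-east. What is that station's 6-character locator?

GC15ax

Longitude subsquare x = 23; +1 → 24, wraps to 0 = a, carry into square.
Longitude square 0; +1 → 1.
Latitude subsquare w = 22; +1 → 23 = x.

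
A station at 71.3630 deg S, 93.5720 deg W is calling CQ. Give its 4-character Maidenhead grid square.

EB38

Shift to the Maidenhead origin (180°W, 90°S): lon 86.43, lat 18.64.
Field (20°×10°, letters A–R): lon ⌊86.43/20⌋ = 4 → E; lat ⌊18.64/10⌋ = 1 → B.
Square (2°×1°, digits 0–9): lon ⌊6.43/2⌋ = 3; lat ⌊8.64/1⌋ = 8.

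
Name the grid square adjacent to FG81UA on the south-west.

Longitude subsquare u = 20; −1 → 19 = t.
Latitude subsquare a = 0; −1 → -1, wraps to 23 = x, carry into square.
Latitude square 1; −1 → 0.

FG80tx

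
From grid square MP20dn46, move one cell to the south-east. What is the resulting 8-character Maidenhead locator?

Longitude extended square 4; +1 → 5.
Latitude extended square 6; −1 → 5.

MP20dn55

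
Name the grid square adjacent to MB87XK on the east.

Longitude subsquare x = 23; +1 → 24, wraps to 0 = a, carry into square.
Longitude square 8; +1 → 9.
The latitude characters are unchanged.

MB97ak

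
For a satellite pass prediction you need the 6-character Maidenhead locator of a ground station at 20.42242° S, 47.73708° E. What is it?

Shift to the Maidenhead origin (180°W, 90°S): lon 227.7371, lat 69.5776.
Field (20°×10°, letters A–R): lon ⌊227.7371/20⌋ = 11 → L; lat ⌊69.5776/10⌋ = 6 → G.
Square (2°×1°, digits 0–9): lon ⌊7.7371/2⌋ = 3; lat ⌊9.5776/1⌋ = 9.
Subsquare (5′×2.5′, letters a–x): lon ⌊1.7371/0.0833333⌋ = 20 → u; lat ⌊0.5776/0.0416667⌋ = 13 → n.

LG39un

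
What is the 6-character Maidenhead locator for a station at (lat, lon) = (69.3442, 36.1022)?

Shift to the Maidenhead origin (180°W, 90°S): lon 216.1022, lat 159.3442.
Field (20°×10°, letters A–R): 216.1022/20 → 10 → K, 159.3442/10 → 15 → P; chars KP.
Square (2°×1°, digits 0–9): 16.1022/2 → 8, 9.3442/1 → 9; chars 89.
Subsquare (5′×2.5′, letters a–x): 0.1022/0.0833333 → 1 → b, 0.3442/0.0416667 → 8 → i; chars bi.

KP89bi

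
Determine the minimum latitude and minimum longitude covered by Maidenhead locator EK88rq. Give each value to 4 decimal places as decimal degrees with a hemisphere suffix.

18.6667° N, 82.5833° W

Field E=4, K=10: +4·20° lon, +10·10° lat → SW at lon -100°, lat 10°.
Square 8, 8: +8·2° lon, +8·1° lat → SW at lon -84°, lat 18°.
Subsquare r=17, q=16: +17·0.0833333° lon, +16·0.0416667° lat → SW at lon -82.5833°, lat 18.6667°.
latitude 18.6667° N, longitude 82.5833° W.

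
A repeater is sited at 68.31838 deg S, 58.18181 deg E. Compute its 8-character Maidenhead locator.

LC91cq13

Add 180° to longitude and 90° to latitude: 238.18181, 21.68162.
Field: lon ⌊238.18181/20⌋ = 11 → L; lat ⌊21.68162/10⌋ = 2 → C.
Square: lon ⌊18.18181/2⌋ = 9; lat ⌊1.68162/1⌋ = 1.
Subsquare: lon ⌊0.18181/0.0833333⌋ = 2 → c; lat ⌊0.68162/0.0416667⌋ = 16 → q.
Extended square: lon ⌊0.01514/0.00833333⌋ = 1; lat ⌊0.01495/0.00416667⌋ = 3.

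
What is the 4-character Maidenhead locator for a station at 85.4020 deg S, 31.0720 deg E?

Shift to the Maidenhead origin (180°W, 90°S): lon 211.07, lat 4.60.
Field: lon ⌊211.07/20⌋ = 10 → K; lat ⌊4.60/10⌋ = 0 → A.
Square: lon ⌊11.07/2⌋ = 5; lat ⌊4.60/1⌋ = 4.

KA54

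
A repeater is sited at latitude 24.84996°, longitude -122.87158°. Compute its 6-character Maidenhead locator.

Shift to the Maidenhead origin (180°W, 90°S): lon 57.1284, lat 114.8500.
Field: 57.1284/20 → 2 → C, 114.8500/10 → 11 → L; chars CL.
Square: 17.1284/2 → 8, 4.8500/1 → 4; chars 84.
Subsquare: 1.1284/0.0833333 → 13 → n, 0.8500/0.0416667 → 20 → u; chars nu.

CL84nu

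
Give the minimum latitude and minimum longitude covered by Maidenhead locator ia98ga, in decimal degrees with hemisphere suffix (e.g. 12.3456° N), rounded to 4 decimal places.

Field I=8, A=0: +8·20° lon, +0·10° lat → SW at lon -20°, lat -90°.
Square 9, 8: +9·2° lon, +8·1° lat → SW at lon -2°, lat -82°.
Subsquare g=6, a=0: +6·0.0833333° lon, +0·0.0416667° lat → SW at lon -1.5°, lat -82°.
latitude 82.0000° S, longitude 1.5000° W.

82.0000° S, 1.5000° W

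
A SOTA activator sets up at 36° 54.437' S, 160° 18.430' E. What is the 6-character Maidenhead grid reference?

RF03dc

Shift to the Maidenhead origin (180°W, 90°S): lon 340.3072, lat 53.0927.
Field: lon ⌊340.3072/20⌋ = 17 → R; lat ⌊53.0927/10⌋ = 5 → F.
Square: lon ⌊0.3072/2⌋ = 0; lat ⌊3.0927/1⌋ = 3.
Subsquare: lon ⌊0.3072/0.0833333⌋ = 3 → d; lat ⌊0.0927/0.0416667⌋ = 2 → c.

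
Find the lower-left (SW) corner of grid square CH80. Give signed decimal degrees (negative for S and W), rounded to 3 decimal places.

Field C=2, H=7: +2·20° lon, +7·10° lat → SW at lon -140°, lat -20°.
Square 8, 0: +8·2° lon, +0·1° lat → SW at lon -124°, lat -20°.
latitude -20.000, longitude -124.000.

-20.000, -124.000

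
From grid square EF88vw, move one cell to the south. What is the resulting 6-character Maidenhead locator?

Latitude subsquare w = 22; −1 → 21 = v.
The longitude characters are unchanged.

EF88vv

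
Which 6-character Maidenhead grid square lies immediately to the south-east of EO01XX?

EO11aw

Longitude subsquare x = 23; +1 → 24, wraps to 0 = a, carry into square.
Longitude square 0; +1 → 1.
Latitude subsquare x = 23; −1 → 22 = w.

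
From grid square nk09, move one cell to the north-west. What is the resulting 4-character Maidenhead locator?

ML90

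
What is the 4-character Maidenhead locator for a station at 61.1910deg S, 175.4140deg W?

Add 180° to longitude and 90° to latitude: 4.59, 28.81.
Field: lon ⌊4.59/20⌋ = 0 → A; lat ⌊28.81/10⌋ = 2 → C.
Square: lon ⌊4.59/2⌋ = 2; lat ⌊8.81/1⌋ = 8.

AC28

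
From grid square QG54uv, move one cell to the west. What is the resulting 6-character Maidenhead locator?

QG54tv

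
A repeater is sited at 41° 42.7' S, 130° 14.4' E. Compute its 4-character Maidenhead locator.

PE58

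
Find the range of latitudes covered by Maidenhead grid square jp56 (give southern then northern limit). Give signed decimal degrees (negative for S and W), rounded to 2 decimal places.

Field J=9, P=15: +9·20° lon, +15·10° lat → SW at lon 0°, lat 60°.
Square 5, 6: +5·2° lon, +6·1° lat → SW at lon 10°, lat 66°.
Cell spans 2° lon × 1° lat.
south 66.00, north 67.00.

66.00, 67.00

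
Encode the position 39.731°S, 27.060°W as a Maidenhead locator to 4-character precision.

HF60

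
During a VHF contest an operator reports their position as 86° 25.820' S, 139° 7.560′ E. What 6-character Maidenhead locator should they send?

Add 180° to longitude and 90° to latitude: 319.1260, 3.5697.
Field: 319.1260/20 → 15 → P, 3.5697/10 → 0 → A; chars PA.
Square: 19.1260/2 → 9, 3.5697/1 → 3; chars 93.
Subsquare: 1.1260/0.0833333 → 13 → n, 0.5697/0.0416667 → 13 → n; chars nn.

PA93nn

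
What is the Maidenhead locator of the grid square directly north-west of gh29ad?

Longitude subsquare a = 0; −1 → -1, wraps to 23 = x, carry into square.
Longitude square 2; −1 → 1.
Latitude subsquare d = 3; +1 → 4 = e.

GH19xe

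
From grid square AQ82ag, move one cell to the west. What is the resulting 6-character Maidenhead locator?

AQ72xg

Longitude subsquare a = 0; −1 → -1, wraps to 23 = x, carry into square.
Longitude square 8; −1 → 7.
The latitude characters are unchanged.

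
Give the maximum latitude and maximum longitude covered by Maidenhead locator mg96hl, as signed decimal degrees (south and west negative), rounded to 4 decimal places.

-23.5000, 78.6667

Field M=12, G=6: +12·20° lon, +6·10° lat → SW at lon 60°, lat -30°.
Square 9, 6: +9·2° lon, +6·1° lat → SW at lon 78°, lat -24°.
Subsquare h=7, l=11: +7·0.0833333° lon, +11·0.0416667° lat → SW at lon 78.5833°, lat -23.5417°.
Cell spans 0.0833333° lon × 0.0416667° lat. NE corner is SW corner plus one full cell.
latitude -23.5000, longitude 78.6667.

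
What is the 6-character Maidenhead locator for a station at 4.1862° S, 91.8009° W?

EI45ct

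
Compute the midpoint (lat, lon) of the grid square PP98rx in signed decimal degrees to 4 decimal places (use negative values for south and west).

Field P=15, P=15: +15·20° lon, +15·10° lat → SW at lon 120°, lat 60°.
Square 9, 8: +9·2° lon, +8·1° lat → SW at lon 138°, lat 68°.
Subsquare r=17, x=23: +17·0.0833333° lon, +23·0.0416667° lat → SW at lon 139.417°, lat 68.9583°.
Cell spans 0.0833333° lon × 0.0416667° lat. Centre is SW corner plus half of each.
latitude 68.9792, longitude 139.4583.

68.9792, 139.4583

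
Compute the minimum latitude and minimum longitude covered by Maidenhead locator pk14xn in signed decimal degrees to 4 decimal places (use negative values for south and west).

14.5417, 123.9167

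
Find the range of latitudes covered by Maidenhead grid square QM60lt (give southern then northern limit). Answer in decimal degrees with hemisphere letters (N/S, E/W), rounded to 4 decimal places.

Field Q=16, M=12: +16·20° lon, +12·10° lat → SW at lon 140°, lat 30°.
Square 6, 0: +6·2° lon, +0·1° lat → SW at lon 152°, lat 30°.
Subsquare l=11, t=19: +11·0.0833333° lon, +19·0.0416667° lat → SW at lon 152.917°, lat 30.7917°.
Cell spans 0.0833333° lon × 0.0416667° lat.
south 30.7917° N, north 30.8333° N.

30.7917° N, 30.8333° N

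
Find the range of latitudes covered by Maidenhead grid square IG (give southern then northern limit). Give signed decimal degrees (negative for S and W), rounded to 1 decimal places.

-30.0, -20.0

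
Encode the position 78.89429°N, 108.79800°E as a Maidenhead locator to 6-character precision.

OQ48jv

Shift to the Maidenhead origin (180°W, 90°S): lon 288.7980, lat 168.8943.
Field: lon ⌊288.7980/20⌋ = 14 → O; lat ⌊168.8943/10⌋ = 16 → Q.
Square: lon ⌊8.7980/2⌋ = 4; lat ⌊8.8943/1⌋ = 8.
Subsquare: lon ⌊0.7980/0.0833333⌋ = 9 → j; lat ⌊0.8943/0.0416667⌋ = 21 → v.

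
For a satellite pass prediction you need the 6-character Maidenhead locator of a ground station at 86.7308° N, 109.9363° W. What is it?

Add 180° to longitude and 90° to latitude: 70.0637, 176.7308.
Field (20°×10°, letters A–R): 70.0637/20 → 3 → D, 176.7308/10 → 17 → R; chars DR.
Square (2°×1°, digits 0–9): 10.0637/2 → 5, 6.7308/1 → 6; chars 56.
Subsquare (5′×2.5′, letters a–x): 0.0637/0.0833333 → 0 → a, 0.7308/0.0416667 → 17 → r; chars ar.

DR56ar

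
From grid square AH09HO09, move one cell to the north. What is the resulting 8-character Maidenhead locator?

AH09hp00

Latitude extended square 9; +1 → 10, wraps to 0, carry into subsquare.
Latitude subsquare o = 14; +1 → 15 = p.
The longitude characters are unchanged.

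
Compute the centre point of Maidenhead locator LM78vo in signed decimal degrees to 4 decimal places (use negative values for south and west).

38.6042, 55.7917

Field L=11, M=12: +11·20° lon, +12·10° lat → SW at lon 40°, lat 30°.
Square 7, 8: +7·2° lon, +8·1° lat → SW at lon 54°, lat 38°.
Subsquare v=21, o=14: +21·0.0833333° lon, +14·0.0416667° lat → SW at lon 55.75°, lat 38.5833°.
Cell spans 0.0833333° lon × 0.0416667° lat. Centre is SW corner plus half of each.
latitude 38.6042, longitude 55.7917.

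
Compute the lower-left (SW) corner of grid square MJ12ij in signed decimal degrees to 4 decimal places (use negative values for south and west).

2.3750, 62.6667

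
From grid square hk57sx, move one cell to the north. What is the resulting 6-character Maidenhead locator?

Latitude subsquare x = 23; +1 → 24, wraps to 0 = a, carry into square.
Latitude square 7; +1 → 8.
The longitude characters are unchanged.

HK58sa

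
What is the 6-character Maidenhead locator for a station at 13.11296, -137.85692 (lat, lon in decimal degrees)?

CK13bc

Add 180° to longitude and 90° to latitude: 42.1431, 103.1130.
Field (20°×10°, letters A–R): 42.1431/20 → 2 → C, 103.1130/10 → 10 → K; chars CK.
Square (2°×1°, digits 0–9): 2.1431/2 → 1, 3.1130/1 → 3; chars 13.
Subsquare (5′×2.5′, letters a–x): 0.1431/0.0833333 → 1 → b, 0.1130/0.0416667 → 2 → c; chars bc.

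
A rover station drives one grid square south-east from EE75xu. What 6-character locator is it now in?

EE85at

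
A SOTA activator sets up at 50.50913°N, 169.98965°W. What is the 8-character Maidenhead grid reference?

AO50am12

Offset from 180°W / 90°S: lon 10.01035°, lat 140.50913°.
Field (20°×10°, letters A–R): 10.01035/20 → 0 → A, 140.50913/10 → 14 → O; chars AO.
Square (2°×1°, digits 0–9): 10.01035/2 → 5, 0.50913/1 → 0; chars 50.
Subsquare (5′×2.5′, letters a–x): 0.01035/0.0833333 → 0 → a, 0.50913/0.0416667 → 12 → m; chars am.
Extended square (30″×15″, digits 0–9): 0.01035/0.00833333 → 1, 0.00913/0.00416667 → 2; chars 12.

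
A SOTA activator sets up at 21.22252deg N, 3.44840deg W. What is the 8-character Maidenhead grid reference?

IL81gf63

Add 180° to longitude and 90° to latitude: 176.55160, 111.22252.
Field: lon ⌊176.55160/20⌋ = 8 → I; lat ⌊111.22252/10⌋ = 11 → L.
Square: lon ⌊16.55160/2⌋ = 8; lat ⌊1.22252/1⌋ = 1.
Subsquare: lon ⌊0.55160/0.0833333⌋ = 6 → g; lat ⌊0.22252/0.0416667⌋ = 5 → f.
Extended square: lon ⌊0.05160/0.00833333⌋ = 6; lat ⌊0.01419/0.00416667⌋ = 3.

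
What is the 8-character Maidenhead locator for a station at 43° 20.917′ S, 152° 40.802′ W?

Shift to the Maidenhead origin (180°W, 90°S): lon 27.31997, lat 46.65138.
Field: lon ⌊27.31997/20⌋ = 1 → B; lat ⌊46.65138/10⌋ = 4 → E.
Square: lon ⌊7.31997/2⌋ = 3; lat ⌊6.65138/1⌋ = 6.
Subsquare: lon ⌊1.31997/0.0833333⌋ = 15 → p; lat ⌊0.65138/0.0416667⌋ = 15 → p.
Extended square: lon ⌊0.06997/0.00833333⌋ = 8; lat ⌊0.02638/0.00416667⌋ = 6.

BE36pp86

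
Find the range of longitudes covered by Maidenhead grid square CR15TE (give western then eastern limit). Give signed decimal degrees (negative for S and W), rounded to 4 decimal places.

-136.4167, -136.3333

Field C=2, R=17: +2·20° lon, +17·10° lat → SW at lon -140°, lat 80°.
Square 1, 5: +1·2° lon, +5·1° lat → SW at lon -138°, lat 85°.
Subsquare t=19, e=4: +19·0.0833333° lon, +4·0.0416667° lat → SW at lon -136.417°, lat 85.1667°.
Cell spans 0.0833333° lon × 0.0416667° lat.
west -136.4167, east -136.3333.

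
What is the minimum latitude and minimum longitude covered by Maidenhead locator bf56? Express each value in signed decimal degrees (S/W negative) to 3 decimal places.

-34.000, -150.000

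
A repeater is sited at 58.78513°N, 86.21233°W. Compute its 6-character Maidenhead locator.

EO68vs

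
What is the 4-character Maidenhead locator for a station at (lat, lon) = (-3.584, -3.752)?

II86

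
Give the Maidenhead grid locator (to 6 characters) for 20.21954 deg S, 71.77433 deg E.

Offset from 180°W / 90°S: lon 251.7743°, lat 69.7805°.
Field: lon ⌊251.7743/20⌋ = 12 → M; lat ⌊69.7805/10⌋ = 6 → G.
Square: lon ⌊11.7743/2⌋ = 5; lat ⌊9.7805/1⌋ = 9.
Subsquare: lon ⌊1.7743/0.0833333⌋ = 21 → v; lat ⌊0.7805/0.0416667⌋ = 18 → s.

MG59vs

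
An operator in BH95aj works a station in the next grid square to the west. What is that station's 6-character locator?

Longitude subsquare a = 0; −1 → -1, wraps to 23 = x, carry into square.
Longitude square 9; −1 → 8.
The latitude characters are unchanged.

BH85xj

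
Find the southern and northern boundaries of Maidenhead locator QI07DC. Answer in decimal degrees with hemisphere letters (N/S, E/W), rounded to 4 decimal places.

Field Q=16, I=8: +16·20° lon, +8·10° lat → SW at lon 140°, lat -10°.
Square 0, 7: +0·2° lon, +7·1° lat → SW at lon 140°, lat -3°.
Subsquare d=3, c=2: +3·0.0833333° lon, +2·0.0416667° lat → SW at lon 140.25°, lat -2.91667°.
Cell spans 0.0833333° lon × 0.0416667° lat.
south 2.9167° S, north 2.8750° S.

2.9167° S, 2.8750° S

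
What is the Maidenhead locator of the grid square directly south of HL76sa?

HL75sx

Latitude subsquare a = 0; −1 → -1, wraps to 23 = x, carry into square.
Latitude square 6; −1 → 5.
The longitude characters are unchanged.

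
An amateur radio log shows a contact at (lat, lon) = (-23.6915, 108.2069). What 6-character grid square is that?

OG46ch

Add 180° to longitude and 90° to latitude: 288.2069, 66.3085.
Field (20°×10°, letters A–R): lon ⌊288.2069/20⌋ = 14 → O; lat ⌊66.3085/10⌋ = 6 → G.
Square (2°×1°, digits 0–9): lon ⌊8.2069/2⌋ = 4; lat ⌊6.3085/1⌋ = 6.
Subsquare (5′×2.5′, letters a–x): lon ⌊0.2069/0.0833333⌋ = 2 → c; lat ⌊0.3085/0.0416667⌋ = 7 → h.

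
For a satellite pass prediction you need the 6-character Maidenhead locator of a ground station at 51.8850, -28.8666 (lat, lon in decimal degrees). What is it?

HO51nv

Add 180° to longitude and 90° to latitude: 151.1334, 141.8850.
Field: 151.1334/20 → 7 → H, 141.8850/10 → 14 → O; chars HO.
Square: 11.1334/2 → 5, 1.8850/1 → 1; chars 51.
Subsquare: 1.1334/0.0833333 → 13 → n, 0.8850/0.0416667 → 21 → v; chars nv.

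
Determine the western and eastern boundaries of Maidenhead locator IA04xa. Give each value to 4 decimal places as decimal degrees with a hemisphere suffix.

Field I=8, A=0: +8·20° lon, +0·10° lat → SW at lon -20°, lat -90°.
Square 0, 4: +0·2° lon, +4·1° lat → SW at lon -20°, lat -86°.
Subsquare x=23, a=0: +23·0.0833333° lon, +0·0.0416667° lat → SW at lon -18.0833°, lat -86°.
Cell spans 0.0833333° lon × 0.0416667° lat.
west 18.0833° W, east 18.0000° W.

18.0833° W, 18.0000° W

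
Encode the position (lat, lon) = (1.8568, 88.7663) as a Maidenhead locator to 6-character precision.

Shift to the Maidenhead origin (180°W, 90°S): lon 268.7663, lat 91.8568.
Field: 268.7663/20 → 13 → N, 91.8568/10 → 9 → J; chars NJ.
Square: 8.7663/2 → 4, 1.8568/1 → 1; chars 41.
Subsquare: 0.7663/0.0833333 → 9 → j, 0.8568/0.0416667 → 20 → u; chars ju.

NJ41ju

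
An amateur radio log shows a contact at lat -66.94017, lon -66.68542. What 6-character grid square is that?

Shift to the Maidenhead origin (180°W, 90°S): lon 113.3146, lat 23.0598.
Field: 113.3146/20 → 5 → F, 23.0598/10 → 2 → C; chars FC.
Square: 13.3146/2 → 6, 3.0598/1 → 3; chars 63.
Subsquare: 1.3146/0.0833333 → 15 → p, 0.0598/0.0416667 → 1 → b; chars pb.

FC63pb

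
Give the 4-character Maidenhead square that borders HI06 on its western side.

GI96

Longitude square 0; −1 → -1, wraps to 9, carry into field.
Longitude field H = 7; −1 → 6 = G.
The latitude characters are unchanged.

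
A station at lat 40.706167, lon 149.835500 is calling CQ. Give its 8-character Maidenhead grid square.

QN40wq09

Shift to the Maidenhead origin (180°W, 90°S): lon 329.83550, lat 130.70617.
Field (20°×10°, letters A–R): 329.83550/20 → 16 → Q, 130.70617/10 → 13 → N; chars QN.
Square (2°×1°, digits 0–9): 9.83550/2 → 4, 0.70617/1 → 0; chars 40.
Subsquare (5′×2.5′, letters a–x): 1.83550/0.0833333 → 22 → w, 0.70617/0.0416667 → 16 → q; chars wq.
Extended square (30″×15″, digits 0–9): 0.00217/0.00833333 → 0, 0.03950/0.00416667 → 9; chars 09.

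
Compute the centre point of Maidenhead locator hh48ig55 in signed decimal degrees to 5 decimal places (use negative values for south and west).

-11.72708, -31.28750

Field H=7, H=7: +7·20° lon, +7·10° lat → SW at lon -40°, lat -20°.
Square 4, 8: +4·2° lon, +8·1° lat → SW at lon -32°, lat -12°.
Subsquare i=8, g=6: +8·0.0833333° lon, +6·0.0416667° lat → SW at lon -31.3333°, lat -11.75°.
Extended square 5, 5: +5·0.00833333° lon, +5·0.00416667° lat → SW at lon -31.2917°, lat -11.7292°.
Cell spans 0.00833333° lon × 0.00416667° lat. Centre is SW corner plus half of each.
latitude -11.72708, longitude -31.28750.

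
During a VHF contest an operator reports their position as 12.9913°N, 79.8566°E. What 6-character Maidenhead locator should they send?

MK92wx

Offset from 180°W / 90°S: lon 259.8566°, lat 102.9913°.
Field: lon ⌊259.8566/20⌋ = 12 → M; lat ⌊102.9913/10⌋ = 10 → K.
Square: lon ⌊19.8566/2⌋ = 9; lat ⌊2.9913/1⌋ = 2.
Subsquare: lon ⌊1.8566/0.0833333⌋ = 22 → w; lat ⌊0.9913/0.0416667⌋ = 23 → x.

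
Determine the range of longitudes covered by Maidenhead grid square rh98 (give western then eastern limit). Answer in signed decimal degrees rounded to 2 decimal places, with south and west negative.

178.00, 180.00

Field R=17, H=7: +17·20° lon, +7·10° lat → SW at lon 160°, lat -20°.
Square 9, 8: +9·2° lon, +8·1° lat → SW at lon 178°, lat -12°.
Cell spans 2° lon × 1° lat.
west 178.00, east 180.00.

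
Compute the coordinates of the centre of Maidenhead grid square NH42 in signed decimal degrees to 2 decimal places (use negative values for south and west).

Field N=13, H=7: +13·20° lon, +7·10° lat → SW at lon 80°, lat -20°.
Square 4, 2: +4·2° lon, +2·1° lat → SW at lon 88°, lat -18°.
Cell spans 2° lon × 1° lat. Centre is SW corner plus half of each.
latitude -17.50, longitude 89.00.

-17.50, 89.00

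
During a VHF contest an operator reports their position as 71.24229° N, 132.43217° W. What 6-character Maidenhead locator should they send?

Offset from 180°W / 90°S: lon 47.5678°, lat 161.2423°.
Field (20°×10°, letters A–R): 47.5678/20 → 2 → C, 161.2423/10 → 16 → Q; chars CQ.
Square (2°×1°, digits 0–9): 7.5678/2 → 3, 1.2423/1 → 1; chars 31.
Subsquare (5′×2.5′, letters a–x): 1.5678/0.0833333 → 18 → s, 0.2423/0.0416667 → 5 → f; chars sf.

CQ31sf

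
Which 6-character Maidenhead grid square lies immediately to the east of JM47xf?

Longitude subsquare x = 23; +1 → 24, wraps to 0 = a, carry into square.
Longitude square 4; +1 → 5.
The latitude characters are unchanged.

JM57af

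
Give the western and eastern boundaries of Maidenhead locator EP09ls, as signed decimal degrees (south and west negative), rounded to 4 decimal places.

Field E=4, P=15: +4·20° lon, +15·10° lat → SW at lon -100°, lat 60°.
Square 0, 9: +0·2° lon, +9·1° lat → SW at lon -100°, lat 69°.
Subsquare l=11, s=18: +11·0.0833333° lon, +18·0.0416667° lat → SW at lon -99.0833°, lat 69.75°.
Cell spans 0.0833333° lon × 0.0416667° lat.
west -99.0833, east -99.0000.

-99.0833, -99.0000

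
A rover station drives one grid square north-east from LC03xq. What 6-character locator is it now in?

LC13ar

Longitude subsquare x = 23; +1 → 24, wraps to 0 = a, carry into square.
Longitude square 0; +1 → 1.
Latitude subsquare q = 16; +1 → 17 = r.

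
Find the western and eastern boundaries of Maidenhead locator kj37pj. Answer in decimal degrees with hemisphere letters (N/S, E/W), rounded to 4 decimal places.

27.2500° E, 27.3333° E

Field K=10, J=9: +10·20° lon, +9·10° lat → SW at lon 20°, lat 0°.
Square 3, 7: +3·2° lon, +7·1° lat → SW at lon 26°, lat 7°.
Subsquare p=15, j=9: +15·0.0833333° lon, +9·0.0416667° lat → SW at lon 27.25°, lat 7.375°.
Cell spans 0.0833333° lon × 0.0416667° lat.
west 27.2500° E, east 27.3333° E.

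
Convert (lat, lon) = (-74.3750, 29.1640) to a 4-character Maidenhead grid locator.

KB45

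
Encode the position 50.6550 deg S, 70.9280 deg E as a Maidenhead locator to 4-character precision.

MD59

Shift to the Maidenhead origin (180°W, 90°S): lon 250.93, lat 39.34.
Field: 250.93/20 → 12 → M, 39.34/10 → 3 → D; chars MD.
Square: 10.93/2 → 5, 9.34/1 → 9; chars 59.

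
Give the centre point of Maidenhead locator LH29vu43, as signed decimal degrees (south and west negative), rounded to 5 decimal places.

-10.15208, 45.78750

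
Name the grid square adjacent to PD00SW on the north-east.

PD00tx

Longitude subsquare s = 18; +1 → 19 = t.
Latitude subsquare w = 22; +1 → 23 = x.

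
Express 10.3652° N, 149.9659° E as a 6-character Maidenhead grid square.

Offset from 180°W / 90°S: lon 329.9659°, lat 100.3652°.
Field (20°×10°, letters A–R): lon ⌊329.9659/20⌋ = 16 → Q; lat ⌊100.3652/10⌋ = 10 → K.
Square (2°×1°, digits 0–9): lon ⌊9.9659/2⌋ = 4; lat ⌊0.3652/1⌋ = 0.
Subsquare (5′×2.5′, letters a–x): lon ⌊1.9659/0.0833333⌋ = 23 → x; lat ⌊0.3652/0.0416667⌋ = 8 → i.

QK40xi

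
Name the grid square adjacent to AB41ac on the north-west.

Longitude subsquare a = 0; −1 → -1, wraps to 23 = x, carry into square.
Longitude square 4; −1 → 3.
Latitude subsquare c = 2; +1 → 3 = d.

AB31xd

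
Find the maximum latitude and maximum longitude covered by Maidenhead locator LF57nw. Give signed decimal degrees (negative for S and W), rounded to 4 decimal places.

-32.0417, 51.1667

Field L=11, F=5: +11·20° lon, +5·10° lat → SW at lon 40°, lat -40°.
Square 5, 7: +5·2° lon, +7·1° lat → SW at lon 50°, lat -33°.
Subsquare n=13, w=22: +13·0.0833333° lon, +22·0.0416667° lat → SW at lon 51.0833°, lat -32.0833°.
Cell spans 0.0833333° lon × 0.0416667° lat. NE corner is SW corner plus one full cell.
latitude -32.0417, longitude 51.1667.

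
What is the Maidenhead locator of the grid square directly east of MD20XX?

Longitude subsquare x = 23; +1 → 24, wraps to 0 = a, carry into square.
Longitude square 2; +1 → 3.
The latitude characters are unchanged.

MD30ax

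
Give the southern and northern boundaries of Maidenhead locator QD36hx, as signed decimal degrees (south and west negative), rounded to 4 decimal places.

-53.0417, -53.0000

Field Q=16, D=3: +16·20° lon, +3·10° lat → SW at lon 140°, lat -60°.
Square 3, 6: +3·2° lon, +6·1° lat → SW at lon 146°, lat -54°.
Subsquare h=7, x=23: +7·0.0833333° lon, +23·0.0416667° lat → SW at lon 146.583°, lat -53.0417°.
Cell spans 0.0833333° lon × 0.0416667° lat.
south -53.0417, north -53.0000.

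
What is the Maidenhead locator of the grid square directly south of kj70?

KI79

Latitude square 0; −1 → -1, wraps to 9, carry into field.
Latitude field J = 9; −1 → 8 = I.
The longitude characters are unchanged.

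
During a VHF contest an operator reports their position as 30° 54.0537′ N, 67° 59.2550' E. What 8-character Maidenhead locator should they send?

MM30xv86

Shift to the Maidenhead origin (180°W, 90°S): lon 247.98758, lat 120.90089.
Field: lon ⌊247.98758/20⌋ = 12 → M; lat ⌊120.90089/10⌋ = 12 → M.
Square: lon ⌊7.98758/2⌋ = 3; lat ⌊0.90089/1⌋ = 0.
Subsquare: lon ⌊1.98758/0.0833333⌋ = 23 → x; lat ⌊0.90089/0.0416667⌋ = 21 → v.
Extended square: lon ⌊0.07092/0.00833333⌋ = 8; lat ⌊0.02589/0.00416667⌋ = 6.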